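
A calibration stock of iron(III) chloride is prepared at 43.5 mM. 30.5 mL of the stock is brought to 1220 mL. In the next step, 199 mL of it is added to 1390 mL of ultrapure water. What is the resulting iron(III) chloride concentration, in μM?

136 μM

Overall dilution factor = 40 × 7.985 = 319.
43.5 mM / 319 = 0.136 mM = 136 μM.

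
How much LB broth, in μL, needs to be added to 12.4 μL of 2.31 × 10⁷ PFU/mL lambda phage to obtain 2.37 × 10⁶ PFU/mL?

V₂ = C₁V₁/C₂ = 2.31 × 10⁷ × 12.4 / 2.37 × 10⁶ = 121 μL.
Diluent to add = V₂ − V₁ = 121 − 12.4 = 108 μL.

108 μL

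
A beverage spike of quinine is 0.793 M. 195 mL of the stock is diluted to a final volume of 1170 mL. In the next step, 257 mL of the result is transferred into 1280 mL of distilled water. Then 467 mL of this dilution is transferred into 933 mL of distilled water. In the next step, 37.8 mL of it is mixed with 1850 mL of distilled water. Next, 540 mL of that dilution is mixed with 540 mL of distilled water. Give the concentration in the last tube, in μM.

Overall dilution factor = 6 × 5.981 × 2.998 × 49.94 × 2 = 1.07 × 10⁴.
0.793 M / 1.07 × 10⁴ = 7.38 × 10⁻⁵ M = 73.8 μM.

73.8 μM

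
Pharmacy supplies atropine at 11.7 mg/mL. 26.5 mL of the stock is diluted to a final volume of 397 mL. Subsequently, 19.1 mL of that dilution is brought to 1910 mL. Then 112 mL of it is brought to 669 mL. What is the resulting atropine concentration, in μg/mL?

Overall dilution factor = 14.98 × 100 × 5.973 = 8949.
11.7 mg/mL / 8949 = 1.31 × 10⁻³ mg/mL = 1.31 μg/mL.

1.31 μg/mL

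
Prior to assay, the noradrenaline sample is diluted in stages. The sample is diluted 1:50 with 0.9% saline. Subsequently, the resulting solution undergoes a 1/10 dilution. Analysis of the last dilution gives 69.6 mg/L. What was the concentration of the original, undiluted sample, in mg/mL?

34.8 mg/mL

Overall dilution factor = 50 × 10 = 500.
Original = 69.6 mg/L × 500 = 3.48 × 10⁴ mg/L = 34.8 mg/mL.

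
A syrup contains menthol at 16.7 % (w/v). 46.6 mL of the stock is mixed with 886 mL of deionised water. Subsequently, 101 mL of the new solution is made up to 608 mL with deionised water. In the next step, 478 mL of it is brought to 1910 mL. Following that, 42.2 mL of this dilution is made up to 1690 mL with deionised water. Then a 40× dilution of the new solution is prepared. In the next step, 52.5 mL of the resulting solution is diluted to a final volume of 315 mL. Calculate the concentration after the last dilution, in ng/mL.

36.1 ng/mL

Overall dilution factor = 20.01 × 6.020 × 3.996 × 40.05 × 40 × 6 = 4.63 × 10⁶.
16.7 % (w/v) / 4.63 × 10⁶ = 3.61 × 10⁻⁶ % (w/v) = 36.1 ng/mL.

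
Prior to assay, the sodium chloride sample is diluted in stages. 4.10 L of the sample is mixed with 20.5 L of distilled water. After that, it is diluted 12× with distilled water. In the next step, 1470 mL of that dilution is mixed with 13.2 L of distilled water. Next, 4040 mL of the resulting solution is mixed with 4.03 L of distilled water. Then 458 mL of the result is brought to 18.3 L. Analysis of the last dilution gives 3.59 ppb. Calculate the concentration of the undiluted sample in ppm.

Overall dilution factor = 6 × 12 × 9.980 × 1.998 × 39.96 = 5.73 × 10⁴.
Original = 3.59 ppb × 5.73 × 10⁴ = 2.06 × 10⁵ ppb = 206 ppm.

206 ppm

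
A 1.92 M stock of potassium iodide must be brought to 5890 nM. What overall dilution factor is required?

3.26 × 10⁵

Factor = C₀/C_target = 1.92 M / 5890 nM = 3.26 × 10⁵.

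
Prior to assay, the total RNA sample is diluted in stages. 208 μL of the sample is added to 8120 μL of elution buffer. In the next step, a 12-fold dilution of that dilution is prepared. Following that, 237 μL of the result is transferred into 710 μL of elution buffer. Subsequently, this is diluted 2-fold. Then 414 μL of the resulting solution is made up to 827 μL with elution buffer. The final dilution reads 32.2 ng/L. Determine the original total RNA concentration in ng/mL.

247 ng/mL

Overall dilution factor = 40.04 × 12 × 3.996 × 2 × 1.998 = 7670.
Original = 32.2 ng/L × 7670 = 2.47 × 10⁵ ng/L = 247 ng/mL.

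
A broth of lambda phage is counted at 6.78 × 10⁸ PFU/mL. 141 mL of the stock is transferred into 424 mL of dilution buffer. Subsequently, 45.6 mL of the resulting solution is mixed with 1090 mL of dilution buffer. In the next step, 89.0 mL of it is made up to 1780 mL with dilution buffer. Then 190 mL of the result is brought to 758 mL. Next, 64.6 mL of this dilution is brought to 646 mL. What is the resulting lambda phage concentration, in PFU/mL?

8520 PFU/mL

Overall dilution factor = 4.007 × 24.90 × 20 × 3.989 × 10 = 7.96 × 10⁴.
6.78 × 10⁸ PFU/mL / 7.96 × 10⁴ = 8520 PFU/mL.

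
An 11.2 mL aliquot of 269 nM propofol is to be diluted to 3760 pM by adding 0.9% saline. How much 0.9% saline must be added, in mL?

790 mL

3760 pM = 3.76 nM.
V₂ = C₁V₁/C₂ = 269 × 11.2 / 3.76 = 801 mL.
Diluent to add = V₂ − V₁ = 801 − 11.2 = 790 mL.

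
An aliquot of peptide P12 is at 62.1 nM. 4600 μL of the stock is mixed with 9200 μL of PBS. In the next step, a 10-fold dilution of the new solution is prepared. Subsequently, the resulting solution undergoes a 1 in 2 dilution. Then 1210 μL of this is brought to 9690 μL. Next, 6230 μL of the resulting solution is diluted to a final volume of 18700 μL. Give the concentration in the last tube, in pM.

43.1 pM

Overall dilution factor = 3 × 10 × 2 × 8.008 × 3.002 = 1442.
62.1 nM / 1442 = 0.0431 nM = 43.1 pM.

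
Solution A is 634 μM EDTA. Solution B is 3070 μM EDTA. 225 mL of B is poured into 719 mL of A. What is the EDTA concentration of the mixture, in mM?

C_mix = (C_A·V_A + C_B·V_B)/(V_A + V_B) = (634×719 + 3070×225) / 944.0 = 1215 μM = 1.21 mM.

1.21 mM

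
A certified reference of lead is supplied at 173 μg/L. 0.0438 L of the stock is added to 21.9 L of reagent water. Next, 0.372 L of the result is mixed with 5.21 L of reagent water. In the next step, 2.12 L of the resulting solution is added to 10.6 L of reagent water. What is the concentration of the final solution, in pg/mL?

3.84 pg/mL

Overall dilution factor = 501 × 15.01 × 6 = 4.51 × 10⁴.
173 μg/L / 4.51 × 10⁴ = 3.84 × 10⁻³ μg/L = 3.84 pg/mL.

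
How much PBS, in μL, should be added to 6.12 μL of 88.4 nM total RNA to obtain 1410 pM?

378 μL

1410 pM = 1.41 nM.
V₂ = C₁V₁/C₂ = 88.4 × 6.12 / 1.41 = 384 μL.
Diluent to add = V₂ − V₁ = 384 − 6.12 = 378 μL.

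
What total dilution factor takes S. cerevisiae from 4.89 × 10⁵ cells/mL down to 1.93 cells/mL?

2.53 × 10⁵

Factor = C₀/C_target = 4.89 × 10⁵ cells/mL / 1.93 cells/mL = 2.53 × 10⁵.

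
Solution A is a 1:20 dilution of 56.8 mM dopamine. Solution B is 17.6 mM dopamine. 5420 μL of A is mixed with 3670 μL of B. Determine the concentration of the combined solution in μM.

C_A = 56.8 mM / 20 = 2.84 mM.
C_mix = (C_A·V_A + C_B·V_B)/(V_A + V_B) = (2.84×5420 + 17.6×3670) / 9090 = 8.80 mM = 8800 μM.

8800 μM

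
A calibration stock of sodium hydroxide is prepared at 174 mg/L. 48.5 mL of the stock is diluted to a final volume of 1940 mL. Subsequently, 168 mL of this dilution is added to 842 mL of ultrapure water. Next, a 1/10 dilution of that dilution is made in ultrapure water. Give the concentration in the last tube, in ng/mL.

72.4 ng/mL

Overall dilution factor = 40 × 6.012 × 10 = 2405.
174 mg/L / 2405 = 0.0724 mg/L = 72.4 ng/mL.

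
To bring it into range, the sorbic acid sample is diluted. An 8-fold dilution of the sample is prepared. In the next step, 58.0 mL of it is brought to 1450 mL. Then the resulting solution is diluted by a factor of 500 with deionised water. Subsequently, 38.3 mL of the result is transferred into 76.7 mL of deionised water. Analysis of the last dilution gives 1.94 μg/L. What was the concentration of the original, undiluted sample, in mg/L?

583 mg/L

Overall dilution factor = 8 × 25 × 500 × 3.003 = 3.00 × 10⁵.
Original = 1.94 μg/L × 3.00 × 10⁵ = 5.83 × 10⁵ μg/L = 583 mg/L.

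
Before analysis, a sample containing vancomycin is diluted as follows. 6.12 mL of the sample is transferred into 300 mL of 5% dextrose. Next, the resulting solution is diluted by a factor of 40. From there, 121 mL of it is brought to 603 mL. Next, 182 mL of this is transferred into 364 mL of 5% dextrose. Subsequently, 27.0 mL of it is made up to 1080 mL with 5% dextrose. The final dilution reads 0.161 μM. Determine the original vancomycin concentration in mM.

193 mM

Overall dilution factor = 50.02 × 40 × 4.983 × 3 × 40 = 1.20 × 10⁶.
Original = 0.161 μM × 1.20 × 10⁶ = 1.93 × 10⁵ μM = 193 mM.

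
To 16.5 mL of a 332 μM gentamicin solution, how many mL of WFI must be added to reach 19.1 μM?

270 mL

V₂ = C₁V₁/C₂ = 332 × 16.5 / 19.1 = 287 mL.
Diluent to add = V₂ − V₁ = 287 − 16.5 = 270 mL.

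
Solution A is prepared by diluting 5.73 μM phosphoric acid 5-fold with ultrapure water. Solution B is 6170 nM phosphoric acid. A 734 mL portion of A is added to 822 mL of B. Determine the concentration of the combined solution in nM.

3800 nM

C_A = 5.73 μM / 5 = 1.15 μM.
C_B = 6170 nM = 6.17 μM.
C_mix = (C_A·V_A + C_B·V_B)/(V_A + V_B) = (1.15×734 + 6.17×822) / 1556 = 3.80 μM = 3800 nM.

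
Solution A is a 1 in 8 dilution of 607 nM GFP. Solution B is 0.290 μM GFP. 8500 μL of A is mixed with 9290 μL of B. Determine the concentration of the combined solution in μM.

C_A = 607 nM / 8 = 75.9 nM.
C_B = 0.290 μM = 290 nM.
C_mix = (C_A·V_A + C_B·V_B)/(V_A + V_B) = (75.9×8500 + 290×9290) / 17790 = 188 nM = 0.188 μM.

0.188 μM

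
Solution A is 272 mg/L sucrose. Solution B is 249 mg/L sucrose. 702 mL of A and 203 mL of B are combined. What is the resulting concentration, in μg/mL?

C_mix = (C_A·V_A + C_B·V_B)/(V_A + V_B) = (272×702 + 249×203) / 905.0 = 267 mg/L = 267 μg/mL.

267 μg/mL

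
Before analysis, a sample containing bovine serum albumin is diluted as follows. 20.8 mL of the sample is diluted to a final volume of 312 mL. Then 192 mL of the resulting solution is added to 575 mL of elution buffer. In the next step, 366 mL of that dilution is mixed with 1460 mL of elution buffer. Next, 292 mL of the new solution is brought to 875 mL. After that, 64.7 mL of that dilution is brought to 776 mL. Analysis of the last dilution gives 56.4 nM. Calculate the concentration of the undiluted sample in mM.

0.606 mM

Overall dilution factor = 15 × 3.995 × 4.989 × 2.997 × 11.99 = 1.07 × 10⁴.
Original = 56.4 nM × 1.07 × 10⁴ = 6.06 × 10⁵ nM = 0.606 mM.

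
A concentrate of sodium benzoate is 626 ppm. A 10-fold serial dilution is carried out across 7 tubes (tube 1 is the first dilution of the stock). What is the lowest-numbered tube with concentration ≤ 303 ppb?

Tube n has concentration 626 ppm / 10ⁿ.
Need 10ⁿ ≥ 626 ppm / 303 ppb = 2066, so n ≥ 3.32.
First such tube: n = 4.

tube 4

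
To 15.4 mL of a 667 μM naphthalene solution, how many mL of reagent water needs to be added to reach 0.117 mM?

0.117 mM = 117 μM.
V₂ = C₁V₁/C₂ = 667 × 15.4 / 117 = 87.8 mL.
Diluent to add = V₂ − V₁ = 87.8 − 15.4 = 72.4 mL.

72.4 mL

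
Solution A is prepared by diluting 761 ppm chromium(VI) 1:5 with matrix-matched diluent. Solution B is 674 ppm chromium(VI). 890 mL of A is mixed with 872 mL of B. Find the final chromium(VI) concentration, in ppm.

C_A = 761 ppm / 5 = 152 ppm.
C_mix = (C_A·V_A + C_B·V_B)/(V_A + V_B) = (152×890 + 674×872) / 1762 = 410 ppm.

410 ppm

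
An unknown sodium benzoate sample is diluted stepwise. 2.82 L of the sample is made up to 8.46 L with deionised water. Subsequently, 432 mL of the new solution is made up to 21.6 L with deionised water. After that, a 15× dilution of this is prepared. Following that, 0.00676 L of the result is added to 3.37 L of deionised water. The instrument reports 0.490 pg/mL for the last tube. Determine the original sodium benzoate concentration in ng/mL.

551 ng/mL

Overall dilution factor = 3 × 50 × 15 × 499.5 = 1.12 × 10⁶.
Original = 0.490 pg/mL × 1.12 × 10⁶ = 5.51 × 10⁵ pg/mL = 551 ng/mL.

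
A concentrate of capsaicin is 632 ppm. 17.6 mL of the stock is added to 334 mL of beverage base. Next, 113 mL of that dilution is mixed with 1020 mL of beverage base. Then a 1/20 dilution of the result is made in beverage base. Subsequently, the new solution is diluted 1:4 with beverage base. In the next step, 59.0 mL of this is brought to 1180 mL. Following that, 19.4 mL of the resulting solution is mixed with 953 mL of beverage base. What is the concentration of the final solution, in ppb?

0.0393 ppb

Overall dilution factor = 19.98 × 10.03 × 20 × 4 × 20 × 50.12 = 1.61 × 10⁷.
632 ppm / 1.61 × 10⁷ = 3.93 × 10⁻⁵ ppm = 0.0393 ppb.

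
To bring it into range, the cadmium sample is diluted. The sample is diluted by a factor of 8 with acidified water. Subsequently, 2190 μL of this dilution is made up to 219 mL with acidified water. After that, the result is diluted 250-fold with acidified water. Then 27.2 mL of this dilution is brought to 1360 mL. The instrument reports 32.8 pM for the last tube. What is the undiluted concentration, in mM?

0.328 mM

Overall dilution factor = 8 × 100 × 250 × 50 = 1.00 × 10⁷.
Original = 32.8 pM × 1.00 × 10⁷ = 3.28 × 10⁸ pM = 0.328 mM.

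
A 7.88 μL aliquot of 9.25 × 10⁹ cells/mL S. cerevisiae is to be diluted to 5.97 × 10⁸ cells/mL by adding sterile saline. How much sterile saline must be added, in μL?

114 μL

V₂ = C₁V₁/C₂ = 9.25 × 10⁹ × 7.88 / 5.97 × 10⁸ = 122 μL.
Diluent to add = V₂ − V₁ = 122 − 7.88 = 114 μL.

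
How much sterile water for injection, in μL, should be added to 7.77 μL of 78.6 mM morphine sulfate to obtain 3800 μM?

3800 μM = 3.80 mM.
V₂ = C₁V₁/C₂ = 78.6 × 7.77 / 3.80 = 161 μL.
Diluent to add = V₂ − V₁ = 161 − 7.77 = 153 μL.

153 μL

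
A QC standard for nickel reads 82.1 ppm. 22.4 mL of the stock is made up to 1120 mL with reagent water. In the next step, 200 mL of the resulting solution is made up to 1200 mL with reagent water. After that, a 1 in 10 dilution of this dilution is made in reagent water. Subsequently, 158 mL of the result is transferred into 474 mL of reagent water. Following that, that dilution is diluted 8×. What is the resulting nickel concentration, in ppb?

0.855 ppb

Overall dilution factor = 50 × 6 × 10 × 4 × 8 = 9.60 × 10⁴.
82.1 ppm / 9.60 × 10⁴ = 8.55 × 10⁻⁴ ppm = 0.855 ppb.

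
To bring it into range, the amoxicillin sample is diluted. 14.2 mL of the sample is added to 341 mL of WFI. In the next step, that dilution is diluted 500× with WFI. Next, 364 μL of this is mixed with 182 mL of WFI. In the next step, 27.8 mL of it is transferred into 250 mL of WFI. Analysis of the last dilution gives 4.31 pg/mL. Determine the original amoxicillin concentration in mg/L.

270 mg/L

Overall dilution factor = 25.01 × 500 × 501 × 9.993 = 6.26 × 10⁷.
Original = 4.31 pg/mL × 6.26 × 10⁷ = 2.70 × 10⁸ pg/mL = 270 mg/L.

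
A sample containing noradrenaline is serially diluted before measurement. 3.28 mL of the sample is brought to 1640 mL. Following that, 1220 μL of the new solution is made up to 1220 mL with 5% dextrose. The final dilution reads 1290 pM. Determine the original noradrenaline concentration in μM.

645 μM

Overall dilution factor = 500 × 1000 = 5.00 × 10⁵.
Original = 1290 pM × 5.00 × 10⁵ = 6.45 × 10⁸ pM = 645 μM.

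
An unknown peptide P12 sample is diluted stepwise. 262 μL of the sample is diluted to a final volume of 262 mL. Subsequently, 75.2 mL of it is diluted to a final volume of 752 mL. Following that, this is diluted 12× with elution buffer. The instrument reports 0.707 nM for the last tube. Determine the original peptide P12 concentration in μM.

Overall dilution factor = 1000 × 10 × 12 = 1.20 × 10⁵.
Original = 0.707 nM × 1.20 × 10⁵ = 8.48 × 10⁴ nM = 84.8 μM.

84.8 μM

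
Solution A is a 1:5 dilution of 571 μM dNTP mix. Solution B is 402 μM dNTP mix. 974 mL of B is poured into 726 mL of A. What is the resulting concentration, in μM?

279 μM

C_A = 571 μM / 5 = 114 μM.
C_mix = (C_A·V_A + C_B·V_B)/(V_A + V_B) = (114×726 + 402×974) / 1700 = 279 μM.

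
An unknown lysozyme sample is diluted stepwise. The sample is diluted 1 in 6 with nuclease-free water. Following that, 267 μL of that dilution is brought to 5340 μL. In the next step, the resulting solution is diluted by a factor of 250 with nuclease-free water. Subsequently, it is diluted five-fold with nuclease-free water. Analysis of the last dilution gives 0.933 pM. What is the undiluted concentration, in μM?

0.140 μM

Overall dilution factor = 6 × 20 × 250 × 5 = 1.50 × 10⁵.
Original = 0.933 pM × 1.50 × 10⁵ = 1.40 × 10⁵ pM = 0.140 μM.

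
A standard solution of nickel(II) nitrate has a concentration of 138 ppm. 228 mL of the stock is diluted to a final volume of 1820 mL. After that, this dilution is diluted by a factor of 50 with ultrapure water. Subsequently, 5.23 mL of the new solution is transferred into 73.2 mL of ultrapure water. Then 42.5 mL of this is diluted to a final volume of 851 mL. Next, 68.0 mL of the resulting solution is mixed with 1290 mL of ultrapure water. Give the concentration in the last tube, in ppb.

0.0577 ppb

Overall dilution factor = 7.982 × 50 × 15.00 × 20.02 × 19.97 = 2.39 × 10⁶.
138 ppm / 2.39 × 10⁶ = 5.77 × 10⁻⁵ ppm = 0.0577 ppb.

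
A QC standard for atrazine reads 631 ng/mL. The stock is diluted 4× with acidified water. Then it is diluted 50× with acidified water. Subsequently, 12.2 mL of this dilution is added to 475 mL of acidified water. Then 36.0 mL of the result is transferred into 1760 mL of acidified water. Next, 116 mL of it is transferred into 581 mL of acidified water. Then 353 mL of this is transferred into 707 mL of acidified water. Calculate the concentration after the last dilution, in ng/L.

Overall dilution factor = 4 × 50 × 39.93 × 49.89 × 6.009 × 3.003 = 7.19 × 10⁶.
631 ng/mL / 7.19 × 10⁶ = 8.78 × 10⁻⁵ ng/mL = 0.0878 ng/L.

0.0878 ng/L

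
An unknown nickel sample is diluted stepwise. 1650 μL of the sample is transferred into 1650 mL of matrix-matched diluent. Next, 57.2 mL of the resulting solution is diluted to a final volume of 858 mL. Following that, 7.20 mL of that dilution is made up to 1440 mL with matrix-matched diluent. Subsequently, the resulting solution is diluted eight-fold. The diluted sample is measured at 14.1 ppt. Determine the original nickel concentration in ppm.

339 ppm

Overall dilution factor = 1001 × 15 × 200 × 8 = 2.40 × 10⁷.
Original = 14.1 ppt × 2.40 × 10⁷ = 3.39 × 10⁸ ppt = 339 ppm.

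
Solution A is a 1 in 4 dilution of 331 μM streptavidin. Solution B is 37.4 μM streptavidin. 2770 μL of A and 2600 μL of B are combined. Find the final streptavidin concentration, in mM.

C_A = 331 μM / 4 = 82.8 μM.
C_mix = (C_A·V_A + C_B·V_B)/(V_A + V_B) = (82.8×2770 + 37.4×2600) / 5370 = 60.8 μM = 0.0608 mM.

0.0608 mM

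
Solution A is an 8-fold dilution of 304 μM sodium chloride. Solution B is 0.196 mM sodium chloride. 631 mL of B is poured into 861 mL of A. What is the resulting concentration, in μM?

105 μM

C_A = 304 μM / 8 = 38.0 μM.
C_B = 0.196 mM = 196 μM.
C_mix = (C_A·V_A + C_B·V_B)/(V_A + V_B) = (38.0×861 + 196×631) / 1492 = 105 μM.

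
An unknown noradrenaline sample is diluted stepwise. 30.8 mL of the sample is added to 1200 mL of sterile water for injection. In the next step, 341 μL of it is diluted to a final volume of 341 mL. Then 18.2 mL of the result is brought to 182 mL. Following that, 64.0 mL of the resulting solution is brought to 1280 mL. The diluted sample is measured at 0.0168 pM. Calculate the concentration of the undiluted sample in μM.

Overall dilution factor = 39.96 × 1000 × 10 × 20 = 7.99 × 10⁶.
Original = 0.0168 pM × 7.99 × 10⁶ = 1.34 × 10⁵ pM = 0.134 μM.

0.134 μM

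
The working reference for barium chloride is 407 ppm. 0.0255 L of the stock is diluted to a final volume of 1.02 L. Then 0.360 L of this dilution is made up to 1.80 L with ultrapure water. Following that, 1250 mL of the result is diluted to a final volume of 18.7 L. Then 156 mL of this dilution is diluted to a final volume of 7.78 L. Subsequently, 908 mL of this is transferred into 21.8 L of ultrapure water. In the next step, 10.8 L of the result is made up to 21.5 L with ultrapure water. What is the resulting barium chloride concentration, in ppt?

Overall dilution factor = 40 × 5 × 14.96 × 49.87 × 25.01 × 1.991 = 7.43 × 10⁶.
407 ppm / 7.43 × 10⁶ = 5.48 × 10⁻⁵ ppm = 54.8 ppt.

54.8 ppt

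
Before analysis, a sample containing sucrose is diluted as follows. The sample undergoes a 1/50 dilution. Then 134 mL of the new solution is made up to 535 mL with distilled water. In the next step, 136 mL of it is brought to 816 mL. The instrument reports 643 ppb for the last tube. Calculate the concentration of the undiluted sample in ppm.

770 ppm

Overall dilution factor = 50 × 3.993 × 6 = 1198.
Original = 643 ppb × 1198 = 7.70 × 10⁵ ppb = 770 ppm.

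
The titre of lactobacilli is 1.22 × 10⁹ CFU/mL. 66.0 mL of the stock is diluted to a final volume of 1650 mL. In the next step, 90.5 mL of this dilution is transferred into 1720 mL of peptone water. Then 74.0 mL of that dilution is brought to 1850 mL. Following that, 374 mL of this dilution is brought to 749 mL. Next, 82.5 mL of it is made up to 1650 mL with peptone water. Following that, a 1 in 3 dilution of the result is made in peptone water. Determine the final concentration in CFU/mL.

Overall dilution factor = 25 × 20.01 × 25 × 2.003 × 20 × 3 = 1.50 × 10⁶.
1.22 × 10⁹ CFU/mL / 1.50 × 10⁶ = 812 CFU/mL.

812 CFU/mL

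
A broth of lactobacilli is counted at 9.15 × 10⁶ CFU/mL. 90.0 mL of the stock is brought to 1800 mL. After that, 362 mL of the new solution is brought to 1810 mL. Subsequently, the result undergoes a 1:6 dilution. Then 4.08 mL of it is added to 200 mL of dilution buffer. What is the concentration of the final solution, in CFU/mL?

305 CFU/mL

Overall dilution factor = 20 × 5 × 6 × 50.02 = 3.00 × 10⁴.
9.15 × 10⁶ CFU/mL / 3.00 × 10⁴ = 305 CFU/mL.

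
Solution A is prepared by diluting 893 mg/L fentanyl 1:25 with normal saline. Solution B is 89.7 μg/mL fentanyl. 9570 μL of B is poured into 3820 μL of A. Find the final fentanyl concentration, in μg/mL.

74.3 μg/mL

C_A = 893 mg/L / 25 = 35.7 mg/L.
C_B = 89.7 μg/mL = 89.7 mg/L.
C_mix = (C_A·V_A + C_B·V_B)/(V_A + V_B) = (35.7×3820 + 89.7×9570) / 13390 = 74.3 mg/L = 74.3 μg/mL.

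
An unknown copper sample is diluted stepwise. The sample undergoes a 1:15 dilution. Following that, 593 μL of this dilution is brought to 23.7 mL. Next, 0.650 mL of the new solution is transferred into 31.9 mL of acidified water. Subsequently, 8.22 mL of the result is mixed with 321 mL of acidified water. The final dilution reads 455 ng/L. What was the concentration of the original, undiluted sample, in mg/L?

547 mg/L

Overall dilution factor = 15 × 39.97 × 50.08 × 40.05 = 1.20 × 10⁶.
Original = 455 ng/L × 1.20 × 10⁶ = 5.47 × 10⁸ ng/L = 547 mg/L.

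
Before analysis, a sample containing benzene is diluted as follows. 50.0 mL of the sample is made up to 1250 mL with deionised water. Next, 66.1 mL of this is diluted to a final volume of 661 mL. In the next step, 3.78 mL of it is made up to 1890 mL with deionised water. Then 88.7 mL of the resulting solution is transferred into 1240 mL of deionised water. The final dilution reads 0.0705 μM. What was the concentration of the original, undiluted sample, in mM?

132 mM

Overall dilution factor = 25 × 10 × 500 × 14.98 = 1.87 × 10⁶.
Original = 0.0705 μM × 1.87 × 10⁶ = 1.32 × 10⁵ μM = 132 mM.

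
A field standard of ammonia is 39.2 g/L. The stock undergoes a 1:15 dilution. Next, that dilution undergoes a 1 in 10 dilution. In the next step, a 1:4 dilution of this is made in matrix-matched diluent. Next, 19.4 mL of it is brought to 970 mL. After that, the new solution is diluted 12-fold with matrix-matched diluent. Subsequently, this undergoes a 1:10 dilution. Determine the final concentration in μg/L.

10.9 μg/L

Overall dilution factor = 15 × 10 × 4 × 50 × 12 × 10 = 3.60 × 10⁶.
39.2 g/L / 3.60 × 10⁶ = 1.09 × 10⁻⁵ g/L = 10.9 μg/L.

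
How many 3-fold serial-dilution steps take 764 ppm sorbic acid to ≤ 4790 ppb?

5

Need 3ⁿ ≥ 159, so n ≥ log(159)/log(3) = 4.62.
Minimum whole steps: n = 5.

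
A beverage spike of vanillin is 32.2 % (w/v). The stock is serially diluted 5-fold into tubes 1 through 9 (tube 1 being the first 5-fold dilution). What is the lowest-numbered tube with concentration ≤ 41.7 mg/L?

tube 6

Tube n has concentration 32.2 % (w/v) / 5ⁿ.
Need 5ⁿ ≥ 32.2 % (w/v) / 41.7 mg/L = 7722, so n ≥ 5.56.
First such tube: n = 6.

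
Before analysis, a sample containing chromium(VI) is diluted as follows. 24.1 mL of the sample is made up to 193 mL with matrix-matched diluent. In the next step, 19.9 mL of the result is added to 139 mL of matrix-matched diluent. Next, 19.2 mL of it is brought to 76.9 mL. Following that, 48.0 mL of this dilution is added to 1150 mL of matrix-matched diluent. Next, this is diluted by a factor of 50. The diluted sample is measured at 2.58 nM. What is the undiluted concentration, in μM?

Overall dilution factor = 8.008 × 7.985 × 4.005 × 24.96 × 50 = 3.20 × 10⁵.
Original = 2.58 nM × 3.20 × 10⁵ = 8.25 × 10⁵ nM = 825 μM.

825 μM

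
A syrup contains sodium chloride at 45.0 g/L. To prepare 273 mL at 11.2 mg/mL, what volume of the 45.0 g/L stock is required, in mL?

67.9 mL

11.2 mg/mL = 11.2 g/L.
V₁ = C₂V₂/C₁ = 11.2 × 273 / 45.0 = 67.9 mL.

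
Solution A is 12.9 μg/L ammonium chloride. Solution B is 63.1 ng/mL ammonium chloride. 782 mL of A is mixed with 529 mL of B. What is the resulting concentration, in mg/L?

0.0332 mg/L

C_B = 63.1 ng/mL = 63.1 μg/L.
C_mix = (C_A·V_A + C_B·V_B)/(V_A + V_B) = (12.9×782 + 63.1×529) / 1311 = 33.2 μg/L = 0.0332 mg/L.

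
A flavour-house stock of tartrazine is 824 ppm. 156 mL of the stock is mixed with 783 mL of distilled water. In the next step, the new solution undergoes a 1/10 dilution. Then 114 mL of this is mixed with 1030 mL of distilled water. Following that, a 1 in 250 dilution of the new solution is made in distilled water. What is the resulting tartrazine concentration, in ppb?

5.46 ppb

Overall dilution factor = 6.019 × 10 × 10.04 × 250 = 1.51 × 10⁵.
824 ppm / 1.51 × 10⁵ = 5.46 × 10⁻³ ppm = 5.46 ppb.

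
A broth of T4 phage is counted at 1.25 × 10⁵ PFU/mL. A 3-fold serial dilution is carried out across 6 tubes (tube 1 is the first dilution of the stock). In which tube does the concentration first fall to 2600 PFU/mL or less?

Tube n has concentration 1.25 × 10⁵ PFU/mL / 3ⁿ.
Need 3ⁿ ≥ 1.25 × 10⁵ PFU/mL / 2600 PFU/mL = 48.1, so n ≥ 3.53.
First such tube: n = 4.

tube 4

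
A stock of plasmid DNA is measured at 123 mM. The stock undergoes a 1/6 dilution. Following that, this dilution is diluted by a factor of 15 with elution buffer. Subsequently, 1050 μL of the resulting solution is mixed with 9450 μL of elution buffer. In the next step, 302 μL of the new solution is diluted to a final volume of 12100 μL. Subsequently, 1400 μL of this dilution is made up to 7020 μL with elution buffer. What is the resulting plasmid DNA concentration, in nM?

680 nM

Overall dilution factor = 6 × 15 × 10 × 40.07 × 5.014 = 1.81 × 10⁵.
123 mM / 1.81 × 10⁵ = 6.80 × 10⁻⁴ mM = 680 nM.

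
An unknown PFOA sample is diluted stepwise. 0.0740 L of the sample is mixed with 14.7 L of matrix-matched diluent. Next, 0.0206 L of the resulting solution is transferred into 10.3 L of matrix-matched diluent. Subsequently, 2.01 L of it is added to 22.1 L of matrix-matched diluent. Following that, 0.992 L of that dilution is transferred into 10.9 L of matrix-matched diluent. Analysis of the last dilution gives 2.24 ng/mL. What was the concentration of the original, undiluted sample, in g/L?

32.2 g/L

Overall dilution factor = 199.6 × 501 × 12.00 × 11.99 = 1.44 × 10⁷.
Original = 2.24 ng/mL × 1.44 × 10⁷ = 3.22 × 10⁷ ng/mL = 32.2 g/L.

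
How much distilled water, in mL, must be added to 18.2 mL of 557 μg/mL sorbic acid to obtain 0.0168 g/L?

585 mL

0.0168 g/L = 16.8 μg/mL.
V₂ = C₁V₁/C₂ = 557 × 18.2 / 16.8 = 603 mL.
Diluent to add = V₂ − V₁ = 603 − 18.2 = 585 mL.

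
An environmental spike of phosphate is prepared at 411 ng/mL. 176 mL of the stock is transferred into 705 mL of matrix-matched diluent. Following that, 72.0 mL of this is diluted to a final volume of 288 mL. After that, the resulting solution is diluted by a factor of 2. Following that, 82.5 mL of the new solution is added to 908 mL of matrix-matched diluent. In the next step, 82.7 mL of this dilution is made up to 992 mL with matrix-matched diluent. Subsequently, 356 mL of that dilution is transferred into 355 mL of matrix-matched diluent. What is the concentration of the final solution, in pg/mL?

35.7 pg/mL

Overall dilution factor = 5.006 × 4 × 2 × 12.01 × 12.00 × 1.997 = 1.15 × 10⁴.
411 ng/mL / 1.15 × 10⁴ = 0.0357 ng/mL = 35.7 pg/mL.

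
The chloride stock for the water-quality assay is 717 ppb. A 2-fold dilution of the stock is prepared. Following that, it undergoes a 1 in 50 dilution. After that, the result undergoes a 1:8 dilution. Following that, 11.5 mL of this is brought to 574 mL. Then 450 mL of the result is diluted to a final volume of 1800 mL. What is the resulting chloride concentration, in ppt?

Overall dilution factor = 2 × 50 × 8 × 49.91 × 4 = 1.60 × 10⁵.
717 ppb / 1.60 × 10⁵ = 4.49 × 10⁻³ ppb = 4.49 ppt.

4.49 ppt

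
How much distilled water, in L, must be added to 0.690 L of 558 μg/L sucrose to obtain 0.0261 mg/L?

0.0261 mg/L = 26.1 μg/L.
V₂ = C₁V₁/C₂ = 558 × 0.690 / 26.1 = 14.8 L.
Diluent to add = V₂ − V₁ = 14.8 − 0.690 = 14.1 L.

14.1 L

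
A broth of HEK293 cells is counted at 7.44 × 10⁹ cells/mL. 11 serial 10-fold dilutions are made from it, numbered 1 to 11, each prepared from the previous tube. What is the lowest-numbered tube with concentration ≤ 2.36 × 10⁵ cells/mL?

Tube n has concentration 7.44 × 10⁹ cells/mL / 10ⁿ.
Need 10ⁿ ≥ 7.44 × 10⁹ cells/mL / 2.36 × 10⁵ cells/mL = 3.15 × 10⁴, so n ≥ 4.50.
First such tube: n = 5.

tube 5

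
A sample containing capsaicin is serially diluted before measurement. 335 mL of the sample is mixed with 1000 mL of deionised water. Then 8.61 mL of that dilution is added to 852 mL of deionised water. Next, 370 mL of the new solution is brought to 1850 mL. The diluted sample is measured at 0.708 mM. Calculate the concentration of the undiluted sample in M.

Overall dilution factor = 3.985 × 99.95 × 5 = 1992.
Original = 0.708 mM × 1992 = 1410 mM = 1.41 M.

1.41 M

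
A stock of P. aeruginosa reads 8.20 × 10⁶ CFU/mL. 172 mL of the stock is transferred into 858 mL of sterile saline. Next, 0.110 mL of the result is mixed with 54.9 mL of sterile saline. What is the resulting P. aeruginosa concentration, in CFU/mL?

Overall dilution factor = 5.988 × 500.1 = 2995.
8.20 × 10⁶ CFU/mL / 2995 = 2740 CFU/mL.

2740 CFU/mL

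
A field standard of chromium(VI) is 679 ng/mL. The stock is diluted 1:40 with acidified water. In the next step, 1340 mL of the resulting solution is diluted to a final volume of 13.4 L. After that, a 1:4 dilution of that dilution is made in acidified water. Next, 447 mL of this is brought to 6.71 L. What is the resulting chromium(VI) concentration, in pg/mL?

Overall dilution factor = 40 × 10 × 4 × 15.01 = 2.40 × 10⁴.
679 ng/mL / 2.40 × 10⁴ = 0.0283 ng/mL = 28.3 pg/mL.

28.3 pg/mL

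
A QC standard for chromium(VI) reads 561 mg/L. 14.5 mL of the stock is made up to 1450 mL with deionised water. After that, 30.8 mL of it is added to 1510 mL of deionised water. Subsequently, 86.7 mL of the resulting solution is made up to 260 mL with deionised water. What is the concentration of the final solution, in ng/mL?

37.4 ng/mL

Overall dilution factor = 100 × 50.03 × 2.999 = 1.50 × 10⁴.
561 mg/L / 1.50 × 10⁴ = 0.0374 mg/L = 37.4 ng/mL.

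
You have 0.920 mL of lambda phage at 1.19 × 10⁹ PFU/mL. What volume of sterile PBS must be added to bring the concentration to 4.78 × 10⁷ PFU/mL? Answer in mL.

22.0 mL

V₂ = C₁V₁/C₂ = 1.19 × 10⁹ × 0.920 / 4.78 × 10⁷ = 22.9 mL.
Diluent to add = V₂ − V₁ = 22.9 − 0.920 = 22.0 mL.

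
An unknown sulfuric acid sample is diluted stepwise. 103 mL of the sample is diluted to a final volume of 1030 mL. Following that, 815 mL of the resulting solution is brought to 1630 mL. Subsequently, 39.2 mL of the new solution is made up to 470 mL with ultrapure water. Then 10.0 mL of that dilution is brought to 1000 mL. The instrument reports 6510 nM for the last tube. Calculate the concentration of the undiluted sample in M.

0.156 M

Overall dilution factor = 10 × 2 × 11.99 × 100 = 2.40 × 10⁴.
Original = 6510 nM × 2.40 × 10⁴ = 1.56 × 10⁸ nM = 0.156 M.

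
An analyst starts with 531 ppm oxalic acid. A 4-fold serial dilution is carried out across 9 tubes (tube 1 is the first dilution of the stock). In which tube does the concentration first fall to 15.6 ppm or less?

tube 3

Tube n has concentration 531 ppm / 4ⁿ.
Need 4ⁿ ≥ 531 ppm / 15.6 ppm = 34.0, so n ≥ 2.54.
First such tube: n = 3.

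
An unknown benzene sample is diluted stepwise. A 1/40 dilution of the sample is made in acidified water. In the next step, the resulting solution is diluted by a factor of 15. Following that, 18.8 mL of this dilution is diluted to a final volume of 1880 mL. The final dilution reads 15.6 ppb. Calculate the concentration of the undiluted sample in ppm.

936 ppm

Overall dilution factor = 40 × 15 × 100 = 6.00 × 10⁴.
Original = 15.6 ppb × 6.00 × 10⁴ = 9.36 × 10⁵ ppb = 936 ppm.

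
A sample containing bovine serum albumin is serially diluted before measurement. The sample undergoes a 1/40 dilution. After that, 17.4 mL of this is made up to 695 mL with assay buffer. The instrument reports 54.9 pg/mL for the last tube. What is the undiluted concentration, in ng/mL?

Overall dilution factor = 40 × 39.94 = 1598.
Original = 54.9 pg/mL × 1598 = 8.77 × 10⁴ pg/mL = 87.7 ng/mL.

87.7 ng/mL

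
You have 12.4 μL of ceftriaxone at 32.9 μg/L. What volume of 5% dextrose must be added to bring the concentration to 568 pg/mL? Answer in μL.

706 μL

568 pg/mL = 0.568 μg/L.
V₂ = C₁V₁/C₂ = 32.9 × 12.4 / 0.568 = 718 μL.
Diluent to add = V₂ − V₁ = 718 − 12.4 = 706 μL.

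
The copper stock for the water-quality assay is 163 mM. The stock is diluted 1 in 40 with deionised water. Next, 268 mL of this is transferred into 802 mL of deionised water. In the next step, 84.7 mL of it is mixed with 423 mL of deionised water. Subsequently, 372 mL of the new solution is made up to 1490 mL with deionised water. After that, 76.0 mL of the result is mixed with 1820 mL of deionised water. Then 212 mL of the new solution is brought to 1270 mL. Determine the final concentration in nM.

Overall dilution factor = 40 × 3.993 × 5.994 × 4.005 × 24.95 × 5.991 = 5.73 × 10⁵.
163 mM / 5.73 × 10⁵ = 2.84 × 10⁻⁴ mM = 284 nM.

284 nM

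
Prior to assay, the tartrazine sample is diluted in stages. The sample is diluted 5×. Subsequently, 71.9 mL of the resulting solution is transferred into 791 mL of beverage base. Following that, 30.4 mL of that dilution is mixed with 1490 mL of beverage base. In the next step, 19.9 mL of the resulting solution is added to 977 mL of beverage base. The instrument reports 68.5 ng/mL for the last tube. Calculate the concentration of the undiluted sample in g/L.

Overall dilution factor = 5 × 12.00 × 50.01 × 50.10 = 1.50 × 10⁵.
Original = 68.5 ng/mL × 1.50 × 10⁵ = 1.03 × 10⁷ ng/mL = 10.3 g/L.

10.3 g/L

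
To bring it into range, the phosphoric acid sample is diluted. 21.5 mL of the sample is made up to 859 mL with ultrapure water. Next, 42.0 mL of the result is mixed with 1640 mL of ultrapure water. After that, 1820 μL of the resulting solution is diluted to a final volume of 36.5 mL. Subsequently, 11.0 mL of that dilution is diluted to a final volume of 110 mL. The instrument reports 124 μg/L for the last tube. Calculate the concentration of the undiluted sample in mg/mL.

39.8 mg/mL

Overall dilution factor = 39.95 × 40.05 × 20.05 × 10 = 3.21 × 10⁵.
Original = 124 μg/L × 3.21 × 10⁵ = 3.98 × 10⁷ μg/L = 39.8 mg/mL.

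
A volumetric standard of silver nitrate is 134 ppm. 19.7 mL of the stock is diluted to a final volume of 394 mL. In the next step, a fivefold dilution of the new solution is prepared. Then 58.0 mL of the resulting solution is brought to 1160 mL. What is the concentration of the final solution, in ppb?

67.0 ppb

Overall dilution factor = 20 × 5 × 20 = 2000.
134 ppm / 2000 = 0.0670 ppm = 67.0 ppb.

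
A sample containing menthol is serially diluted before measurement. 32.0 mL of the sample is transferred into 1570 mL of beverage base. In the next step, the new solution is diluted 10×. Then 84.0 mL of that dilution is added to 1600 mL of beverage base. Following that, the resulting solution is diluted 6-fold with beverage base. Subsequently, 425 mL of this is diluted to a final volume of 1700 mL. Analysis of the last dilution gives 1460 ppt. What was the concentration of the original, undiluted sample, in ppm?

352 ppm

Overall dilution factor = 50.06 × 10 × 20.05 × 6 × 4 = 2.41 × 10⁵.
Original = 1460 ppt × 2.41 × 10⁵ = 3.52 × 10⁸ ppt = 352 ppm.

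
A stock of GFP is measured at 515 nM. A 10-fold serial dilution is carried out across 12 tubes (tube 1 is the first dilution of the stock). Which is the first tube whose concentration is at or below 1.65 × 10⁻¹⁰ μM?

Tube n has concentration 515 nM / 10ⁿ.
Need 10ⁿ ≥ 515 nM / 1.65 × 10⁻¹⁰ μM = 3.12 × 10⁹, so n ≥ 9.49.
First such tube: n = 10.

tube 10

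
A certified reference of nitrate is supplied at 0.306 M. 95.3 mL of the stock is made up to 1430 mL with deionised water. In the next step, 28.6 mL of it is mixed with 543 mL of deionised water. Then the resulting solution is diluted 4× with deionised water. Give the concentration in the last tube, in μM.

Overall dilution factor = 15.01 × 19.99 × 4 = 1200.
0.306 M / 1200 = 2.55 × 10⁻⁴ M = 255 μM.

255 μM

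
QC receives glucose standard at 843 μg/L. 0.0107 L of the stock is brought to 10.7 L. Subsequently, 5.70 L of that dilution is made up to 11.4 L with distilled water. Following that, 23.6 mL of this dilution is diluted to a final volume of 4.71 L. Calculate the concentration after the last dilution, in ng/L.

Overall dilution factor = 1000 × 2 × 199.6 = 3.99 × 10⁵.
843 μg/L / 3.99 × 10⁵ = 2.11 × 10⁻³ μg/L = 2.11 ng/L.

2.11 ng/L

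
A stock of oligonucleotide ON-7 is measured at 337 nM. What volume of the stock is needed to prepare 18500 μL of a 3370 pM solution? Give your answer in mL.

0.185 mL

3370 pM = 3.37 nM.
V₁ = C₂V₂/C₁ = 3.37 × 18500 / 337 = 185 μL = 0.185 mL.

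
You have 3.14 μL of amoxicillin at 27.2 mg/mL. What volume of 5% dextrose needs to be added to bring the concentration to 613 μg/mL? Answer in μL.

136 μL

613 μg/mL = 0.613 mg/mL.
V₂ = C₁V₁/C₂ = 27.2 × 3.14 / 0.613 = 139 μL.
Diluent to add = V₂ − V₁ = 139 − 3.14 = 136 μL.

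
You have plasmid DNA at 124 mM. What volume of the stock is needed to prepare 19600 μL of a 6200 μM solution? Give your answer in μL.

6200 μM = 6.20 mM.
V₁ = C₂V₂/C₁ = 6.20 × 19600 / 124 = 980 μL.

980 μL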